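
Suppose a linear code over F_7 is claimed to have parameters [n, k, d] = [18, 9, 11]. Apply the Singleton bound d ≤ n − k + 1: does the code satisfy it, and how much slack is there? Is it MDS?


Singleton RHS = n − k + 1 = 10, slack = -1, bound violated (no such code; not MDS).

Singleton bound: d ≤ n − k + 1.
Here n = 18, k = 9, so n − k + 1 = 10.
Given d = 11, check d ≤ 10: NO.
Slack = (n − k + 1) − d = -1.
The slack is negative: d = 11 exceeds n − k + 1 = 10 by 1, so the Singleton bound is violated and no linear [18, 9, 11]_7 code can exist. In particular it is not MDS (MDS requires d = n − k + 1 exactly).
Description: the claimed parameters are [18, 9, 11]_7; such a code would be impossible (violates the Singleton bound).


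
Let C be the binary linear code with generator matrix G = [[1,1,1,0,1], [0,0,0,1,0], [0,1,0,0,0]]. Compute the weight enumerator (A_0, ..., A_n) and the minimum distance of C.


Weight distribution: A_0 = 1, A_1 = 2, A_2 = 1, A_3 = 1, A_4 = 2, A_5 = 1. Minimum distance d = 1.

Enumerate all 2^3 = 8 messages m ∈ F_2^3.
For each, compute codeword c = mG in F_2^5, then tally its weight.
  m = 000 → c = 00000, weight = 0.
  m = 100 → c = 11101, weight = 4.
  m = 010 → c = 00010, weight = 1.
  m = 110 → c = 11111, weight = 5.
  m = 001 → c = 01000, weight = 1.
  m = 101 → c = 10101, weight = 3.
  m = 011 → c = 01010, weight = 2.
  m = 111 → c = 10111, weight = 4.
Tally weights:
  weight 0: 1 codewords.
  weight 1: 2 codewords.
  weight 2: 1 codewords.
  weight 3: 1 codewords.
  weight 4: 2 codewords.
  weight 5: 1 codewords.
Minimum distance d = smallest w > 0 with A_w > 0 = 1.
Sanity: Σ A_w = 8 = 2^3 = 8 ✓.


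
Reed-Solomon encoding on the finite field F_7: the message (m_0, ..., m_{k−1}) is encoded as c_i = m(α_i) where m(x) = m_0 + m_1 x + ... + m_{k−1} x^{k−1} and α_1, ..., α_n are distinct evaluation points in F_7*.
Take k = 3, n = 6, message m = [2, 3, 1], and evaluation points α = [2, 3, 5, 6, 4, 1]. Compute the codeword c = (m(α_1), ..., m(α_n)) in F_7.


c = [5, 6, 0, 0, 2, 6]

Message polynomial: m(x) = 2 + 3·x + 1·x^2 (mod 7).
For each evaluation point α_i, compute m(α_i) mod 7:
  α_1 = 2: Horner steps 1 → 5 → 5, so m(2) = 5.
  α_2 = 3: Horner steps 1 → 6 → 6, so m(3) = 6.
  α_3 = 5: Horner steps 1 → 1 → 0, so m(5) = 0.
  α_4 = 6: Horner steps 1 → 2 → 0, so m(6) = 0.
  α_5 = 4: Horner steps 1 → 0 → 2, so m(4) = 2.
  α_6 = 1: Horner steps 1 → 4 → 6, so m(1) = 6.
Codeword c = [5, 6, 0, 0, 2, 6] ∈ F_7^6.


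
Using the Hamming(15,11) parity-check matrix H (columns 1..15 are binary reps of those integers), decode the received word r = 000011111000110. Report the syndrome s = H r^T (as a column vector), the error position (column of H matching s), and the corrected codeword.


s = (0, 1, 1, 0)^T, error position = 6, corrected codeword c = 000010111000110

Compute s = H r^T mod 2 one row at a time:
  s_1 = 1 + 1 + 0 + 0 + 0 + 1 + 1 + 0 = 4 ≡ 0 (mod 2).
  s_2 = 0 + 1 + 1 + 1 + 0 + 1 + 1 + 0 = 5 ≡ 1 (mod 2).
  s_3 = 0 + 0 + 1 + 1 + 0 + 0 + 1 + 0 = 3 ≡ 1 (mod 2).
  s_4 = 0 + 0 + 1 + 1 + 1 + 0 + 1 + 0 = 4 ≡ 0 (mod 2).
s = (0, 1, 1, 0)^T — this equals column 6 of H (binary 0110), so error is at position 6.
Correct: flip bit 6 of r = 000011111000110 to get c = 000010111000110.


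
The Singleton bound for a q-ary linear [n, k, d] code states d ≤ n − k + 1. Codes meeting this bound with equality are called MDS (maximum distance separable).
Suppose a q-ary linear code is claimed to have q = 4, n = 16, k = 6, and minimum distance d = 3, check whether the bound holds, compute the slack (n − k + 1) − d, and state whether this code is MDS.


Singleton RHS = n − k + 1 = 11, slack = 8, bound satisfied, not MDS.

Singleton bound: d ≤ n − k + 1.
Here n = 16, k = 6, so n − k + 1 = 11.
Given d = 3, check d ≤ 11: YES.
Slack = (n − k + 1) − d = 8.
The code is NOT MDS (slack = 8 > 0).
Description: the claimed parameters are [16, 6, 3]_4; such a code would be non-MDS.


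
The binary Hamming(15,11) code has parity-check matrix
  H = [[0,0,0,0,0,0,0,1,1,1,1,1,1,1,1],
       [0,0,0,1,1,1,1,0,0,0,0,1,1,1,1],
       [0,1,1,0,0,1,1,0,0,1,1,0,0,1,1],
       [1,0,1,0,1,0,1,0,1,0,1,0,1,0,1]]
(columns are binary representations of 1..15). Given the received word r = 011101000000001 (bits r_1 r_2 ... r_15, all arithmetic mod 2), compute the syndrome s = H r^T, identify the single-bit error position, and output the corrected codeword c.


s = (1, 1, 0, 0)^T, error position = 12, corrected codeword c = 011101000001001

Compute s = H r^T mod 2 one row at a time:
  s_1 = 0 + 0 + 0 + 0 + 0 + 0 + 0 + 1 = 1 ≡ 1 (mod 2).
  s_2 = 1 + 0 + 1 + 0 + 0 + 0 + 0 + 1 = 3 ≡ 1 (mod 2).
  s_3 = 1 + 1 + 1 + 0 + 0 + 0 + 0 + 1 = 4 ≡ 0 (mod 2).
  s_4 = 0 + 1 + 0 + 0 + 0 + 0 + 0 + 1 = 2 ≡ 0 (mod 2).
s = (1, 1, 0, 0)^T — this equals column 12 of H (binary 1100), so error is at position 12.
Correct: flip bit 12 of r = 011101000000001 to get c = 011101000001001.


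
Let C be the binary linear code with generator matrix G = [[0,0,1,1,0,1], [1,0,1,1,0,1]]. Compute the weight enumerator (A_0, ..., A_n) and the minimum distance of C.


Weight distribution: A_0 = 1, A_1 = 1, A_3 = 1, A_4 = 1. Minimum distance d = 1.

Enumerate all 2^2 = 4 messages m ∈ F_2^2.
For each, compute codeword c = mG in F_2^6, then tally its weight.
  m = 00 → c = 000000, weight = 0.
  m = 10 → c = 001101, weight = 3.
  m = 01 → c = 101101, weight = 4.
  m = 11 → c = 100000, weight = 1.
Tally weights:
  weight 0: 1 codewords.
  weight 1: 1 codewords.
  weight 3: 1 codewords.
  weight 4: 1 codewords.
Minimum distance d = smallest w > 0 with A_w > 0 = 1.
Sanity: Σ A_w = 4 = 2^2 = 4 ✓.


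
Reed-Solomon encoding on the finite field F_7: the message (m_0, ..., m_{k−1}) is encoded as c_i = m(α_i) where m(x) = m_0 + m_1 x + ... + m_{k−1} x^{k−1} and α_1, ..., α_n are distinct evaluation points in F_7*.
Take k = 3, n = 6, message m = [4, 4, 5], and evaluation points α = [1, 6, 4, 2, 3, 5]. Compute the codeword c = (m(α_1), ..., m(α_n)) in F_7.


c = [6, 5, 2, 4, 5, 2]

Message polynomial: m(x) = 4 + 4·x + 5·x^2 (mod 7).
For each evaluation point α_i, compute m(α_i) mod 7:
  α_1 = 1: Horner steps 5 → 2 → 6, so m(1) = 6.
  α_2 = 6: Horner steps 5 → 6 → 5, so m(6) = 5.
  α_3 = 4: Horner steps 5 → 3 → 2, so m(4) = 2.
  α_4 = 2: Horner steps 5 → 0 → 4, so m(2) = 4.
  α_5 = 3: Horner steps 5 → 5 → 5, so m(3) = 5.
  α_6 = 5: Horner steps 5 → 1 → 2, so m(5) = 2.
Codeword c = [6, 5, 2, 4, 5, 2] ∈ F_7^6.


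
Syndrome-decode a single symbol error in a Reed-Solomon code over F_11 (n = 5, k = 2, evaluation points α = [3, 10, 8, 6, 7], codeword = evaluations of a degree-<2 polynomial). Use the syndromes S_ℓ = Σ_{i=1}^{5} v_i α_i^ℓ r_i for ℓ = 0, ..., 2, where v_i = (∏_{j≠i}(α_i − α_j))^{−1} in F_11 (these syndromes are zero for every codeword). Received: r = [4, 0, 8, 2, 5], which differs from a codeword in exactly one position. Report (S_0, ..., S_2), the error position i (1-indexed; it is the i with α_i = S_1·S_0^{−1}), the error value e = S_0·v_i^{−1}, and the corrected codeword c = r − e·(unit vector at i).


S = (10, 1, 10), error at position 2, error magnitude e = 8, c = [4, 3, 8, 2, 5].

Step 1: column multipliers v_i = (∏_{j≠i}(α_i − α_j))^{−1} mod 11.
  i = 1 (α = 3): (3−10)(3−8)(3−6)(3−7) = (−7)·(−5)·(−3)·(−4) = 420 ≡ 2, so v_1 = 2^{−1} = 6 (mod 11).
  i = 2 (α = 10): (10−3)(10−8)(10−6)(10−7) = 7·2·4·3 = 168 ≡ 3, so v_2 = 3^{−1} = 4 (mod 11).
  i = 3 (α = 8): (8−3)(8−10)(8−6)(8−7) = 5·(−2)·2·1 = −20 ≡ 2, so v_3 = 2^{−1} = 6 (mod 11).
  i = 4 (α = 6): (6−3)(6−10)(6−8)(6−7) = 3·(−4)·(−2)·(−1) = −24 ≡ 9, so v_4 = 9^{−1} = 5 (mod 11).
  i = 5 (α = 7): (7−3)(7−10)(7−8)(7−6) = 4·(−3)·(−1)·1 = 12 ≡ 1, so v_5 = 1^{−1} = 1 (mod 11).
  v = [6, 4, 6, 5, 1].
Step 2: syndromes of r = [4, 0, 8, 2, 5] (all sums mod 11).
  S_0 = Σ v_i r_i = 6·4 + 4·0 + 6·8 + 5·2 + 1·5 = 87 ≡ 10.
  S_1 = Σ v_i α_i r_i = 6·3·4 + 4·10·0 + 6·8·8 + 5·6·2 + 1·7·5 = 551 ≡ 1.
  α_i^2 mod 11 = [9, 1, 9, 3, 5].
  S_2 = Σ v_i α_i^2 r_i = 6·9·4 + 4·1·0 + 6·9·8 + 5·3·2 + 1·5·5 = 703 ≡ 10.
  S = (10, 1, 10) ≠ 0, so r is not a codeword (an error is present).
Step 3: locate the error. For a single error e at position i, S_ℓ = v_i·e·α_i^ℓ, so α_err = S_1/S_0.
  S_0^{−1} = 10^{−1} = 10 (mod 11), so α_err = 1·10 = 10 ≡ 10 = α_2. Error position i = 2.
  Consistency check: S_2/S_1 = 10·1 = 10 ≡ 10 = α_err ✓ (single-error assumption holds).
Step 4: error magnitude e = S_0/v_2 = S_0·∏_{j≠2}(α_2 − α_j) = 10·3 = 30 ≡ 8 (mod 11).
Step 5: correct position 2: c_2 = r_2 − e = 0 − 8 ≡ 3 (mod 11). Hence c = [4, 3, 8, 2, 5].
  Check: interpolating c through the α_i gives m(x) = 6 + 3·x (degree < 2) with m(α_i) = c_i for every i, so c is indeed a codeword.


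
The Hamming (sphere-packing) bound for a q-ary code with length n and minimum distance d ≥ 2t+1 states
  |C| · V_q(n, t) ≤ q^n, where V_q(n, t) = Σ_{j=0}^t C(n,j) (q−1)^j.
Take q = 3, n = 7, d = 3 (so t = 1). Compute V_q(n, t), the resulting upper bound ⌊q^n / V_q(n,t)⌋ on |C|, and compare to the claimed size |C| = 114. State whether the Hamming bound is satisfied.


V_q(n, t) = 15, q^n = 2187, Hamming bound = 145, |C| = 114 ≤ bound (satisfied).

Step 1: Compute V_q(n, t) = Σ_{j=0}^1 C(n, j) (q−1)^j.
  j = 0: C(7,0)·(2)^0 = 1·1 = 1.
  j = 1: C(7,1)·(2)^1 = 7·2 = 14.
  V_q(n, t) = 1 + 14 = 15.
Step 2: q^n = 3^7 = 2187.
Step 3: Hamming bound ⌊q^n / V_q(n,t)⌋ = ⌊2187/15⌋ = 145.
Step 4: Compare |C| = 114 to 145: satisfied.
The claimed |C| lies below the Hamming bound.


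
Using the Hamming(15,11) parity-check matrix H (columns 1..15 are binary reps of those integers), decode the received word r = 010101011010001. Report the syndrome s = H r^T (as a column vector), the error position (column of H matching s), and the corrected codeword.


s = (0, 1, 0, 1)^T, error position = 5, corrected codeword c = 010111011010001

Compute s = H r^T mod 2 one row at a time:
  s_1 = 1 + 1 + 0 + 1 + 0 + 0 + 0 + 1 = 4 ≡ 0 (mod 2).
  s_2 = 1 + 0 + 1 + 0 + 0 + 0 + 0 + 1 = 3 ≡ 1 (mod 2).
  s_3 = 1 + 0 + 1 + 0 + 0 + 1 + 0 + 1 = 4 ≡ 0 (mod 2).
  s_4 = 0 + 0 + 0 + 0 + 1 + 1 + 0 + 1 = 3 ≡ 1 (mod 2).
s = (0, 1, 0, 1)^T — this equals column 5 of H (binary 0101), so error is at position 5.
Correct: flip bit 5 of r = 010101011010001 to get c = 010111011010001.


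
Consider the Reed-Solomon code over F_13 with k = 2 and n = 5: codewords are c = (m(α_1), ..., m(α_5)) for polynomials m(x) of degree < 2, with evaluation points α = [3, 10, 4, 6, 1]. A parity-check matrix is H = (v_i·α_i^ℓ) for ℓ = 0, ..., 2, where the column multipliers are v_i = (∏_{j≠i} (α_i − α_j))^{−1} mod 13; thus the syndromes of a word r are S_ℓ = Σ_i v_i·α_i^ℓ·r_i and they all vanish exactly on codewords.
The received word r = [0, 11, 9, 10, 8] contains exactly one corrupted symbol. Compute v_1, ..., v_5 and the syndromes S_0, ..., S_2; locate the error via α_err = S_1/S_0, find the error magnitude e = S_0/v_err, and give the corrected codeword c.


S = (10, 8, 9), error at position 4, error magnitude e = 9, c = [0, 11, 9, 1, 8].

Step 1: column multipliers v_i = (∏_{j≠i}(α_i − α_j))^{−1} mod 13.
  i = 1 (α = 3): (3−10)(3−4)(3−6)(3−1) = (−7)·(−1)·(−3)·2 = −42 ≡ 10, so v_1 = 10^{−1} = 4 (mod 13).
  i = 2 (α = 10): (10−3)(10−4)(10−6)(10−1) = 7·6·4·9 = 1512 ≡ 4, so v_2 = 4^{−1} = 10 (mod 13).
  i = 3 (α = 4): (4−3)(4−10)(4−6)(4−1) = 1·(−6)·(−2)·3 = 36 ≡ 10, so v_3 = 10^{−1} = 4 (mod 13).
  i = 4 (α = 6): (6−3)(6−10)(6−4)(6−1) = 3·(−4)·2·5 = −120 ≡ 10, so v_4 = 10^{−1} = 4 (mod 13).
  i = 5 (α = 1): (1−3)(1−10)(1−4)(1−6) = (−2)·(−9)·(−3)·(−5) = 270 ≡ 10, so v_5 = 10^{−1} = 4 (mod 13).
  v = [4, 10, 4, 4, 4].
Step 2: syndromes of r = [0, 11, 9, 10, 8] (all sums mod 13).
  S_0 = Σ v_i r_i = 4·0 + 10·11 + 4·9 + 4·10 + 4·8 = 218 ≡ 10.
  S_1 = Σ v_i α_i r_i = 4·3·0 + 10·10·11 + 4·4·9 + 4·6·10 + 4·1·8 = 1516 ≡ 8.
  α_i^2 mod 13 = [9, 9, 3, 10, 1].
  S_2 = Σ v_i α_i^2 r_i = 4·9·0 + 10·9·11 + 4·3·9 + 4·10·10 + 4·1·8 = 1530 ≡ 9.
  S = (10, 8, 9) ≠ 0, so r is not a codeword (an error is present).
Step 3: locate the error. For a single error e at position i, S_ℓ = v_i·e·α_i^ℓ, so α_err = S_1/S_0.
  S_0^{−1} = 10^{−1} = 4 (mod 13), so α_err = 8·4 = 32 ≡ 6 = α_4. Error position i = 4.
  Consistency check: S_2/S_1 = 9·5 = 45 ≡ 6 = α_err ✓ (single-error assumption holds).
Step 4: error magnitude e = S_0/v_4 = S_0·∏_{j≠4}(α_4 − α_j) = 10·10 = 100 ≡ 9 (mod 13).
Step 5: correct position 4: c_4 = r_4 − e = 10 − 9 ≡ 1 (mod 13). Hence c = [0, 11, 9, 1, 8].
  Check: interpolating c through the α_i gives m(x) = 12 + 9·x (degree < 2) with m(α_i) = c_i for every i, so c is indeed a codeword.


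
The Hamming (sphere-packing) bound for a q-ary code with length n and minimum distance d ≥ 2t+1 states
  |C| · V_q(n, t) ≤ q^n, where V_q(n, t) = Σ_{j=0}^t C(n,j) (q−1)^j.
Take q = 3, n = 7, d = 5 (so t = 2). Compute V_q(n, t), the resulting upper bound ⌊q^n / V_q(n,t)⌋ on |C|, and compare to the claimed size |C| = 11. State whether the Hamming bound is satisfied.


V_q(n, t) = 99, q^n = 2187, Hamming bound = 22, |C| = 11 ≤ bound (satisfied).

Step 1: Compute V_q(n, t) = Σ_{j=0}^2 C(n, j) (q−1)^j.
  j = 0: C(7,0)·(2)^0 = 1·1 = 1.
  j = 1: C(7,1)·(2)^1 = 7·2 = 14.
  j = 2: C(7,2)·(2)^2 = 21·4 = 84.
  V_q(n, t) = 1 + 14 + 84 = 99.
Step 2: q^n = 3^7 = 2187.
Step 3: Hamming bound ⌊q^n / V_q(n,t)⌋ = ⌊2187/99⌋ = 22.
Step 4: Compare |C| = 11 to 22: satisfied.
The claimed |C| lies below the Hamming bound.


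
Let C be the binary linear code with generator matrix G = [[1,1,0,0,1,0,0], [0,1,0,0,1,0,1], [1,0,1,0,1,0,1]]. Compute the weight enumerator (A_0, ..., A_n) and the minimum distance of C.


Weight distribution: A_0 = 1, A_2 = 2, A_3 = 4, A_4 = 1. Minimum distance d = 2.

Enumerate all 2^3 = 8 messages m ∈ F_2^3.
For each, compute codeword c = mG in F_2^7, then tally its weight.
  m = 000 → c = 0000000, weight = 0.
  m = 100 → c = 1100100, weight = 3.
  m = 010 → c = 0100101, weight = 3.
  m = 110 → c = 1000001, weight = 2.
  m = 001 → c = 1010101, weight = 4.
  m = 101 → c = 0110001, weight = 3.
  m = 011 → c = 1110000, weight = 3.
  m = 111 → c = 0010100, weight = 2.
Tally weights:
  weight 0: 1 codewords.
  weight 2: 2 codewords.
  weight 3: 4 codewords.
  weight 4: 1 codewords.
Minimum distance d = smallest w > 0 with A_w > 0 = 2.
Sanity: Σ A_w = 8 = 2^3 = 8 ✓.


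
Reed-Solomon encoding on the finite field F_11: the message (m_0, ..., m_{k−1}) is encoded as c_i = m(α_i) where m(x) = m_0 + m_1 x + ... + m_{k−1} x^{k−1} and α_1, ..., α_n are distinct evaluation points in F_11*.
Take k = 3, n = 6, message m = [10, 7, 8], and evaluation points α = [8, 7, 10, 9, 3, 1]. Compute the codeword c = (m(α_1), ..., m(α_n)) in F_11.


c = [6, 0, 0, 6, 4, 3]

Message polynomial: m(x) = 10 + 7·x + 8·x^2 (mod 11).
For each evaluation point α_i, compute m(α_i) mod 11:
  α_1 = 8: Horner steps 8 → 5 → 6, so m(8) = 6.
  α_2 = 7: Horner steps 8 → 8 → 0, so m(7) = 0.
  α_3 = 10: Horner steps 8 → 10 → 0, so m(10) = 0.
  α_4 = 9: Horner steps 8 → 2 → 6, so m(9) = 6.
  α_5 = 3: Horner steps 8 → 9 → 4, so m(3) = 4.
  α_6 = 1: Horner steps 8 → 4 → 3, so m(1) = 3.
Codeword c = [6, 0, 0, 6, 4, 3] ∈ F_11^6.


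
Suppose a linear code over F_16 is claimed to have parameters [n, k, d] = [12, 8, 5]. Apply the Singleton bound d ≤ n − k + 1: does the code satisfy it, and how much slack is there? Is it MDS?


Singleton RHS = n − k + 1 = 5, slack = 0, bound satisfied, MDS.

Singleton bound: d ≤ n − k + 1.
Here n = 12, k = 8, so n − k + 1 = 5.
Given d = 5, check d ≤ 5: YES.
Slack = (n − k + 1) − d = 0.
The code is MDS (slack = 0).
Description: the claimed parameters are [12, 8, 5]_16; such a code would be MDS (meets Singleton bound).


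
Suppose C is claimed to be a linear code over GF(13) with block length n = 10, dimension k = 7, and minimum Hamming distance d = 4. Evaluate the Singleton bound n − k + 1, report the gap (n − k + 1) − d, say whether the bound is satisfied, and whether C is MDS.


Singleton RHS = n − k + 1 = 4, slack = 0, bound satisfied, MDS.

Singleton bound: d ≤ n − k + 1.
Here n = 10, k = 7, so n − k + 1 = 4.
Given d = 4, check d ≤ 4: YES.
Slack = (n − k + 1) − d = 0.
The code is MDS (slack = 0).
Description: the claimed parameters are [10, 7, 4]_13; such a code would be MDS (meets Singleton bound).


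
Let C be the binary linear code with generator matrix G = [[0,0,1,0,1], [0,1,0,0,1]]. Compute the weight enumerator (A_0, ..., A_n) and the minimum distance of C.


Weight distribution: A_0 = 1, A_2 = 3. Minimum distance d = 2.

Enumerate all 2^2 = 4 messages m ∈ F_2^2.
For each, compute codeword c = mG in F_2^5, then tally its weight.
  m = 00 → c = 00000, weight = 0.
  m = 10 → c = 00101, weight = 2.
  m = 01 → c = 01001, weight = 2.
  m = 11 → c = 01100, weight = 2.
Tally weights:
  weight 0: 1 codewords.
  weight 2: 3 codewords.
Minimum distance d = smallest w > 0 with A_w > 0 = 2.
Sanity: Σ A_w = 4 = 2^2 = 4 ✓.


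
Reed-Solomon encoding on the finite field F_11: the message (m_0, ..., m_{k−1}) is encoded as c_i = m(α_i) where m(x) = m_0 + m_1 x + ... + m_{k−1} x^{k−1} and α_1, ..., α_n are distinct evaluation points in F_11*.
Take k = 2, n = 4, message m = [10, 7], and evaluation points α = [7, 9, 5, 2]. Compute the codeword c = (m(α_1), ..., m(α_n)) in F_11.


c = [4, 7, 1, 2]

Message polynomial: m(x) = 10 + 7·x (mod 11).
For each evaluation point α_i, compute m(α_i) mod 11:
  α_1 = 7: Horner steps 7 → 4, so m(7) = 4.
  α_2 = 9: Horner steps 7 → 7, so m(9) = 7.
  α_3 = 5: Horner steps 7 → 1, so m(5) = 1.
  α_4 = 2: Horner steps 7 → 2, so m(2) = 2.
Codeword c = [4, 7, 1, 2] ∈ F_11^4.


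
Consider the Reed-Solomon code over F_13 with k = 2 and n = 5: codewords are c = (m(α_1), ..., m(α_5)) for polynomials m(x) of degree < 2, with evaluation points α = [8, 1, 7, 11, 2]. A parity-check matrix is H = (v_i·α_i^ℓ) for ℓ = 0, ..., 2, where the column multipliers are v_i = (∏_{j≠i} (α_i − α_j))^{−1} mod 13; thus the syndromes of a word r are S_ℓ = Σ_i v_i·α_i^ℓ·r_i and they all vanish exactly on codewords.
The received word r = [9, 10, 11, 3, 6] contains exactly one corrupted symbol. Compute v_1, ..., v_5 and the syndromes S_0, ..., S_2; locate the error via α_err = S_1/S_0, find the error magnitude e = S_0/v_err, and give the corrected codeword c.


S = (8, 3, 6), error at position 5, error magnitude e = 11, c = [9, 10, 11, 3, 8].

Step 1: column multipliers v_i = (∏_{j≠i}(α_i − α_j))^{−1} mod 13.
  i = 1 (α = 8): (8−1)(8−7)(8−11)(8−2) = 7·1·(−3)·6 = −126 ≡ 4, so v_1 = 4^{−1} = 10 (mod 13).
  i = 2 (α = 1): (1−8)(1−7)(1−11)(1−2) = (−7)·(−6)·(−10)·(−1) = 420 ≡ 4, so v_2 = 4^{−1} = 10 (mod 13).
  i = 3 (α = 7): (7−8)(7−1)(7−11)(7−2) = (−1)·6·(−4)·5 = 120 ≡ 3, so v_3 = 3^{−1} = 9 (mod 13).
  i = 4 (α = 11): (11−8)(11−1)(11−7)(11−2) = 3·10·4·9 = 1080 ≡ 1, so v_4 = 1^{−1} = 1 (mod 13).
  i = 5 (α = 2): (2−8)(2−1)(2−7)(2−11) = (−6)·1·(−5)·(−9) = −270 ≡ 3, so v_5 = 3^{−1} = 9 (mod 13).
  v = [10, 10, 9, 1, 9].
Step 2: syndromes of r = [9, 10, 11, 3, 6] (all sums mod 13).
  S_0 = Σ v_i r_i = 10·9 + 10·10 + 9·11 + 1·3 + 9·6 = 346 ≡ 8.
  S_1 = Σ v_i α_i r_i = 10·8·9 + 10·1·10 + 9·7·11 + 1·11·3 + 9·2·6 = 1654 ≡ 3.
  α_i^2 mod 13 = [12, 1, 10, 4, 4].
  S_2 = Σ v_i α_i^2 r_i = 10·12·9 + 10·1·10 + 9·10·11 + 1·4·3 + 9·4·6 = 2398 ≡ 6.
  S = (8, 3, 6) ≠ 0, so r is not a codeword (an error is present).
Step 3: locate the error. For a single error e at position i, S_ℓ = v_i·e·α_i^ℓ, so α_err = S_1/S_0.
  S_0^{−1} = 8^{−1} = 5 (mod 13), so α_err = 3·5 = 15 ≡ 2 = α_5. Error position i = 5.
  Consistency check: S_2/S_1 = 6·9 = 54 ≡ 2 = α_err ✓ (single-error assumption holds).
Step 4: error magnitude e = S_0/v_5 = S_0·∏_{j≠5}(α_5 − α_j) = 8·3 = 24 ≡ 11 (mod 13).
Step 5: correct position 5: c_5 = r_5 − e = 6 − 11 ≡ 8 (mod 13). Hence c = [9, 10, 11, 3, 8].
  Check: interpolating c through the α_i gives m(x) = 12 + 11·x (degree < 2) with m(α_i) = c_i for every i, so c is indeed a codeword.


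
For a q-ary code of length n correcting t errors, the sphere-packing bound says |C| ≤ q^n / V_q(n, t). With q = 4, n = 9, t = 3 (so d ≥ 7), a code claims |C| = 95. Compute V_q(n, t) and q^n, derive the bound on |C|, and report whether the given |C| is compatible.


V_q(n, t) = 2620, q^n = 262144, Hamming bound = 100, |C| = 95 ≤ bound (satisfied).

Step 1: Compute V_q(n, t) = Σ_{j=0}^3 C(n, j) (q−1)^j.
  j = 0: C(9,0)·(3)^0 = 1·1 = 1.
  j = 1: C(9,1)·(3)^1 = 9·3 = 27.
  j = 2: C(9,2)·(3)^2 = 36·9 = 324.
  j = 3: C(9,3)·(3)^3 = 84·27 = 2268.
  V_q(n, t) = 1 + 27 + 324 + 2268 = 2620.
Step 2: q^n = 4^9 = 262144.
Step 3: Hamming bound ⌊q^n / V_q(n,t)⌋ = ⌊262144/2620⌋ = 100.
Step 4: Compare |C| = 95 to 100: satisfied.
The claimed |C| lies below the Hamming bound.


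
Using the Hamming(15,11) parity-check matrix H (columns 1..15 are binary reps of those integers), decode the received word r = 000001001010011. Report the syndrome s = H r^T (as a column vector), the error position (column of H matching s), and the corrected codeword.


s = (0, 1, 0, 1)^T, error position = 5, corrected codeword c = 000011001010011

Compute s = H r^T mod 2 one row at a time:
  s_1 = 0 + 1 + 0 + 1 + 0 + 0 + 1 + 1 = 4 ≡ 0 (mod 2).
  s_2 = 0 + 0 + 1 + 0 + 0 + 0 + 1 + 1 = 3 ≡ 1 (mod 2).
  s_3 = 0 + 0 + 1 + 0 + 0 + 1 + 1 + 1 = 4 ≡ 0 (mod 2).
  s_4 = 0 + 0 + 0 + 0 + 1 + 1 + 0 + 1 = 3 ≡ 1 (mod 2).
s = (0, 1, 0, 1)^T — this equals column 5 of H (binary 0101), so error is at position 5.
Correct: flip bit 5 of r = 000001001010011 to get c = 000011001010011.


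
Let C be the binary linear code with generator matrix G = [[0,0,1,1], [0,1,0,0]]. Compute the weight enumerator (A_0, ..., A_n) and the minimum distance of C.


Weight distribution: A_0 = 1, A_1 = 1, A_2 = 1, A_3 = 1. Minimum distance d = 1.

Enumerate all 2^2 = 4 messages m ∈ F_2^2.
For each, compute codeword c = mG in F_2^4, then tally its weight.
  m = 00 → c = 0000, weight = 0.
  m = 10 → c = 0011, weight = 2.
  m = 01 → c = 0100, weight = 1.
  m = 11 → c = 0111, weight = 3.
Tally weights:
  weight 0: 1 codewords.
  weight 1: 1 codewords.
  weight 2: 1 codewords.
  weight 3: 1 codewords.
Minimum distance d = smallest w > 0 with A_w > 0 = 1.
Sanity: Σ A_w = 4 = 2^2 = 4 ✓.


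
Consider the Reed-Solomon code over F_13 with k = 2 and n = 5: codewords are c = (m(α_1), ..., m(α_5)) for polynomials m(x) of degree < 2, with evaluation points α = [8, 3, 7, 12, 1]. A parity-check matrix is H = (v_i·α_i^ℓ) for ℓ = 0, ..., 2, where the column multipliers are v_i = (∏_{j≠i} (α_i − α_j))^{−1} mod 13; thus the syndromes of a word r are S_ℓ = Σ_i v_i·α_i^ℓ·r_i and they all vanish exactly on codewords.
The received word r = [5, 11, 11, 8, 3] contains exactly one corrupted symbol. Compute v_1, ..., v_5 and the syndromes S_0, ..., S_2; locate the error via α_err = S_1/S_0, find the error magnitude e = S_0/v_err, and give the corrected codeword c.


S = (12, 6, 3), error at position 3, error magnitude e = 10, c = [5, 11, 1, 8, 3].

Step 1: column multipliers v_i = (∏_{j≠i}(α_i − α_j))^{−1} mod 13.
  i = 1 (α = 8): (8−3)(8−7)(8−12)(8−1) = 5·1·(−4)·7 = −140 ≡ 3, so v_1 = 3^{−1} = 9 (mod 13).
  i = 2 (α = 3): (3−8)(3−7)(3−12)(3−1) = (−5)·(−4)·(−9)·2 = −360 ≡ 4, so v_2 = 4^{−1} = 10 (mod 13).
  i = 3 (α = 7): (7−8)(7−3)(7−12)(7−1) = (−1)·4·(−5)·6 = 120 ≡ 3, so v_3 = 3^{−1} = 9 (mod 13).
  i = 4 (α = 12): (12−8)(12−3)(12−7)(12−1) = 4·9·5·11 = 1980 ≡ 4, so v_4 = 4^{−1} = 10 (mod 13).
  i = 5 (α = 1): (1−8)(1−3)(1−7)(1−12) = (−7)·(−2)·(−6)·(−11) = 924 ≡ 1, so v_5 = 1^{−1} = 1 (mod 13).
  v = [9, 10, 9, 10, 1].
Step 2: syndromes of r = [5, 11, 11, 8, 3] (all sums mod 13).
  S_0 = Σ v_i r_i = 9·5 + 10·11 + 9·11 + 10·8 + 1·3 = 337 ≡ 12.
  S_1 = Σ v_i α_i r_i = 9·8·5 + 10·3·11 + 9·7·11 + 10·12·8 + 1·1·3 = 2346 ≡ 6.
  α_i^2 mod 13 = [12, 9, 10, 1, 1].
  S_2 = Σ v_i α_i^2 r_i = 9·12·5 + 10·9·11 + 9·10·11 + 10·1·8 + 1·1·3 = 2603 ≡ 3.
  S = (12, 6, 3) ≠ 0, so r is not a codeword (an error is present).
Step 3: locate the error. For a single error e at position i, S_ℓ = v_i·e·α_i^ℓ, so α_err = S_1/S_0.
  S_0^{−1} = 12^{−1} = 12 (mod 13), so α_err = 6·12 = 72 ≡ 7 = α_3. Error position i = 3.
  Consistency check: S_2/S_1 = 3·11 = 33 ≡ 7 = α_err ✓ (single-error assumption holds).
Step 4: error magnitude e = S_0/v_3 = S_0·∏_{j≠3}(α_3 − α_j) = 12·3 = 36 ≡ 10 (mod 13).
Step 5: correct position 3: c_3 = r_3 − e = 11 − 10 ≡ 1 (mod 13). Hence c = [5, 11, 1, 8, 3].
  Check: interpolating c through the α_i gives m(x) = 12 + 4·x (degree < 2) with m(α_i) = c_i for every i, so c is indeed a codeword.


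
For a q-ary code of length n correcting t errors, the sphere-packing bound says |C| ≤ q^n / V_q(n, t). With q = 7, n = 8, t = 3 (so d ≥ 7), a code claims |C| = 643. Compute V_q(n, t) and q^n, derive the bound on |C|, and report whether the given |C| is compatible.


V_q(n, t) = 13153, q^n = 5764801, Hamming bound = 438, |C| = 643 > bound (violated).

Step 1: Compute V_q(n, t) = Σ_{j=0}^3 C(n, j) (q−1)^j.
  j = 0: C(8,0)·(6)^0 = 1·1 = 1.
  j = 1: C(8,1)·(6)^1 = 8·6 = 48.
  j = 2: C(8,2)·(6)^2 = 28·36 = 1008.
  j = 3: C(8,3)·(6)^3 = 56·216 = 12096.
  V_q(n, t) = 1 + 48 + 1008 + 12096 = 13153.
Step 2: q^n = 7^8 = 5764801.
Step 3: Hamming bound ⌊q^n / V_q(n,t)⌋ = ⌊5764801/13153⌋ = 438.
Step 4: Compare |C| = 643 to 438: violated.
The claimed |C| lies above the Hamming bound, so no 7-ary code of length 8 with d ≥ 7 can have 643 codewords.


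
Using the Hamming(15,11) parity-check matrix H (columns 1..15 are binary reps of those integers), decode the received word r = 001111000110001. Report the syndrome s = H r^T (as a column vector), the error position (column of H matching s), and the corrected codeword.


s = (1, 0, 1, 0)^T, error position = 10, corrected codeword c = 001111000010001

Compute s = H r^T mod 2 one row at a time:
  s_1 = 0 + 0 + 1 + 1 + 0 + 0 + 0 + 1 = 3 ≡ 1 (mod 2).
  s_2 = 1 + 1 + 1 + 0 + 0 + 0 + 0 + 1 = 4 ≡ 0 (mod 2).
  s_3 = 0 + 1 + 1 + 0 + 1 + 1 + 0 + 1 = 5 ≡ 1 (mod 2).
  s_4 = 0 + 1 + 1 + 0 + 0 + 1 + 0 + 1 = 4 ≡ 0 (mod 2).
s = (1, 0, 1, 0)^T — this equals column 10 of H (binary 1010), so error is at position 10.
Correct: flip bit 10 of r = 001111000110001 to get c = 001111000010001.


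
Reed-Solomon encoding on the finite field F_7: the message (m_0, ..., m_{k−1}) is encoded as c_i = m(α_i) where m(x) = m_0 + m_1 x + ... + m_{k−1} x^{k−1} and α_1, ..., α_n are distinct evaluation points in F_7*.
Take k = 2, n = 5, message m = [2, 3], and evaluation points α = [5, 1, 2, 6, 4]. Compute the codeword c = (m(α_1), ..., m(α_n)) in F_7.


c = [3, 5, 1, 6, 0]

Message polynomial: m(x) = 2 + 3·x (mod 7).
For each evaluation point α_i, compute m(α_i) mod 7:
  α_1 = 5: Horner steps 3 → 3, so m(5) = 3.
  α_2 = 1: Horner steps 3 → 5, so m(1) = 5.
  α_3 = 2: Horner steps 3 → 1, so m(2) = 1.
  α_4 = 6: Horner steps 3 → 6, so m(6) = 6.
  α_5 = 4: Horner steps 3 → 0, so m(4) = 0.
Codeword c = [3, 5, 1, 6, 0] ∈ F_7^5.


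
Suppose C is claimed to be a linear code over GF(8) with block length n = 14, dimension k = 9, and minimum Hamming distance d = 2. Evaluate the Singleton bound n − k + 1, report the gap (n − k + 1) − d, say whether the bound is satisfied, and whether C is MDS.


Singleton RHS = n − k + 1 = 6, slack = 4, bound satisfied, not MDS.

Singleton bound: d ≤ n − k + 1.
Here n = 14, k = 9, so n − k + 1 = 6.
Given d = 2, check d ≤ 6: YES.
Slack = (n − k + 1) − d = 4.
The code is NOT MDS (slack = 4 > 0).
Description: the claimed parameters are [14, 9, 2]_8; such a code would be non-MDS.


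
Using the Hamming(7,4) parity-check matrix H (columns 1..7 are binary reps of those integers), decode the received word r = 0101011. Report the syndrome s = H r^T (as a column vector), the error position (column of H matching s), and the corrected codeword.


s = (1, 1, 1)^T, error position = 7, corrected codeword c = 0101010

Compute s = H r^T mod 2 one row at a time:
  s_1 = 1 + 0 + 1 + 1 = 3 ≡ 1 (mod 2).
  s_2 = 1 + 0 + 1 + 1 = 3 ≡ 1 (mod 2).
  s_3 = 0 + 0 + 0 + 1 = 1 ≡ 1 (mod 2).
s = (1, 1, 1)^T — this equals column 7 of H (binary 111), so error is at position 7.
Correct: flip bit 7 of r = 0101011 to get c = 0101010.


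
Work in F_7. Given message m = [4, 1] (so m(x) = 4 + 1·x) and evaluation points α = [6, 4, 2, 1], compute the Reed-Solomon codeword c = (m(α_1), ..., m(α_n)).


c = [3, 1, 6, 5]

Message polynomial: m(x) = 4 + 1·x (mod 7).
For each evaluation point α_i, compute m(α_i) mod 7:
  α_1 = 6: Horner steps 1 → 3, so m(6) = 3.
  α_2 = 4: Horner steps 1 → 1, so m(4) = 1.
  α_3 = 2: Horner steps 1 → 6, so m(2) = 6.
  α_4 = 1: Horner steps 1 → 5, so m(1) = 5.
Codeword c = [3, 1, 6, 5] ∈ F_7^4.


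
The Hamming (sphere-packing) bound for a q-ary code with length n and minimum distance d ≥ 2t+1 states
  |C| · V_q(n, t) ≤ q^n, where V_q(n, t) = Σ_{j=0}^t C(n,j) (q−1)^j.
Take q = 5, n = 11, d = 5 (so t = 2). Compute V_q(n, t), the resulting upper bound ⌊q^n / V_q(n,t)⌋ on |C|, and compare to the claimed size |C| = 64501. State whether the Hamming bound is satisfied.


V_q(n, t) = 925, q^n = 48828125, Hamming bound = 52787, |C| = 64501 > bound (violated).

Step 1: Compute V_q(n, t) = Σ_{j=0}^2 C(n, j) (q−1)^j.
  j = 0: C(11,0)·(4)^0 = 1·1 = 1.
  j = 1: C(11,1)·(4)^1 = 11·4 = 44.
  j = 2: C(11,2)·(4)^2 = 55·16 = 880.
  V_q(n, t) = 1 + 44 + 880 = 925.
Step 2: q^n = 5^11 = 48828125.
Step 3: Hamming bound ⌊q^n / V_q(n,t)⌋ = ⌊48828125/925⌋ = 52787.
Step 4: Compare |C| = 64501 to 52787: violated.
The claimed |C| lies above the Hamming bound, so no 5-ary code of length 11 with d ≥ 5 can have 64501 codewords.


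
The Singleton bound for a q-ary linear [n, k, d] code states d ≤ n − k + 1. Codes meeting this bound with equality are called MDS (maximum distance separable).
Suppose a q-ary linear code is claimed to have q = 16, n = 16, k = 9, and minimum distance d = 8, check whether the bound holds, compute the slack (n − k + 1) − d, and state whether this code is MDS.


Singleton RHS = n − k + 1 = 8, slack = 0, bound satisfied, MDS.

Singleton bound: d ≤ n − k + 1.
Here n = 16, k = 9, so n − k + 1 = 8.
Given d = 8, check d ≤ 8: YES.
Slack = (n − k + 1) − d = 0.
The code is MDS (slack = 0).
Description: the claimed parameters are [16, 9, 8]_16; such a code would be MDS (meets Singleton bound).


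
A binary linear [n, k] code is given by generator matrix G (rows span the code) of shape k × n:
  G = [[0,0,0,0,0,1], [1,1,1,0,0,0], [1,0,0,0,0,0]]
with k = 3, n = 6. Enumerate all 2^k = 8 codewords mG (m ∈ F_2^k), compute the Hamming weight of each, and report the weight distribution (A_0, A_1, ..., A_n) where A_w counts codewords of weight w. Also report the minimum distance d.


Weight distribution: A_0 = 1, A_1 = 2, A_2 = 2, A_3 = 2, A_4 = 1. Minimum distance d = 1.

Enumerate all 2^3 = 8 messages m ∈ F_2^3.
For each, compute codeword c = mG in F_2^6, then tally its weight.
  m = 000 → c = 000000, weight = 0.
  m = 100 → c = 000001, weight = 1.
  m = 010 → c = 111000, weight = 3.
  m = 110 → c = 111001, weight = 4.
  m = 001 → c = 100000, weight = 1.
  m = 101 → c = 100001, weight = 2.
  m = 011 → c = 011000, weight = 2.
  m = 111 → c = 011001, weight = 3.
Tally weights:
  weight 0: 1 codewords.
  weight 1: 2 codewords.
  weight 2: 2 codewords.
  weight 3: 2 codewords.
  weight 4: 1 codewords.
Minimum distance d = smallest w > 0 with A_w > 0 = 1.
Sanity: Σ A_w = 8 = 2^3 = 8 ✓.


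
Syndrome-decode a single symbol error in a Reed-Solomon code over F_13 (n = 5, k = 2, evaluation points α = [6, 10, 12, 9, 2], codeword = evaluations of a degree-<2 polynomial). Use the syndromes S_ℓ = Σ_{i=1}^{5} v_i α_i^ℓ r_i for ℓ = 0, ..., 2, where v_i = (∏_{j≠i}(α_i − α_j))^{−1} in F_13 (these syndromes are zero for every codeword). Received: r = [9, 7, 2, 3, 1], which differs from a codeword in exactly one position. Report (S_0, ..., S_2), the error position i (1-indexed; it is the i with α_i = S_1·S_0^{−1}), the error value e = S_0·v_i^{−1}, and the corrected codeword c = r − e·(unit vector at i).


S = (4, 11, 1), error at position 1, error magnitude e = 5, c = [4, 7, 2, 3, 1].

Step 1: column multipliers v_i = (∏_{j≠i}(α_i − α_j))^{−1} mod 13.
  i = 1 (α = 6): (6−10)(6−12)(6−9)(6−2) = (−4)·(−6)·(−3)·4 = −288 ≡ 11, so v_1 = 11^{−1} = 6 (mod 13).
  i = 2 (α = 10): (10−6)(10−12)(10−9)(10−2) = 4·(−2)·1·8 = −64 ≡ 1, so v_2 = 1^{−1} = 1 (mod 13).
  i = 3 (α = 12): (12−6)(12−10)(12−9)(12−2) = 6·2·3·10 = 360 ≡ 9, so v_3 = 9^{−1} = 3 (mod 13).
  i = 4 (α = 9): (9−6)(9−10)(9−12)(9−2) = 3·(−1)·(−3)·7 = 63 ≡ 11, so v_4 = 11^{−1} = 6 (mod 13).
  i = 5 (α = 2): (2−6)(2−10)(2−12)(2−9) = (−4)·(−8)·(−10)·(−7) = 2240 ≡ 4, so v_5 = 4^{−1} = 10 (mod 13).
  v = [6, 1, 3, 6, 10].
Step 2: syndromes of r = [9, 7, 2, 3, 1] (all sums mod 13).
  S_0 = Σ v_i r_i = 6·9 + 1·7 + 3·2 + 6·3 + 10·1 = 95 ≡ 4.
  S_1 = Σ v_i α_i r_i = 6·6·9 + 1·10·7 + 3·12·2 + 6·9·3 + 10·2·1 = 648 ≡ 11.
  α_i^2 mod 13 = [10, 9, 1, 3, 4].
  S_2 = Σ v_i α_i^2 r_i = 6·10·9 + 1·9·7 + 3·1·2 + 6·3·3 + 10·4·1 = 703 ≡ 1.
  S = (4, 11, 1) ≠ 0, so r is not a codeword (an error is present).
Step 3: locate the error. For a single error e at position i, S_ℓ = v_i·e·α_i^ℓ, so α_err = S_1/S_0.
  S_0^{−1} = 4^{−1} = 10 (mod 13), so α_err = 11·10 = 110 ≡ 6 = α_1. Error position i = 1.
  Consistency check: S_2/S_1 = 1·6 = 6 ≡ 6 = α_err ✓ (single-error assumption holds).
Step 4: error magnitude e = S_0/v_1 = S_0·∏_{j≠1}(α_1 − α_j) = 4·11 = 44 ≡ 5 (mod 13).
Step 5: correct position 1: c_1 = r_1 − e = 9 − 5 ≡ 4 (mod 13). Hence c = [4, 7, 2, 3, 1].
  Check: interpolating c through the α_i gives m(x) = 6 + 4·x (degree < 2) with m(α_i) = c_i for every i, so c is indeed a codeword.


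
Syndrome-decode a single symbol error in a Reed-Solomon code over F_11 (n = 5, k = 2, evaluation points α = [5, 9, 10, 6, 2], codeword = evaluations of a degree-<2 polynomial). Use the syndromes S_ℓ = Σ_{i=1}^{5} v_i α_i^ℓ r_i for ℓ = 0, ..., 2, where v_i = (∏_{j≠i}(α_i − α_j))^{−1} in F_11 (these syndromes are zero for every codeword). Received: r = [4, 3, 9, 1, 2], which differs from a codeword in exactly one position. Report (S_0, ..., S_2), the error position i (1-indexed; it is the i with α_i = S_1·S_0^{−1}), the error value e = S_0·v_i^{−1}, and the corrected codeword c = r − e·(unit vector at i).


S = (7, 4, 7), error at position 3, error magnitude e = 9, c = [4, 3, 0, 1, 2].

Step 1: column multipliers v_i = (∏_{j≠i}(α_i − α_j))^{−1} mod 11.
  i = 1 (α = 5): (5−9)(5−10)(5−6)(5−2) = (−4)·(−5)·(−1)·3 = −60 ≡ 6, so v_1 = 6^{−1} = 2 (mod 11).
  i = 2 (α = 9): (9−5)(9−10)(9−6)(9−2) = 4·(−1)·3·7 = −84 ≡ 4, so v_2 = 4^{−1} = 3 (mod 11).
  i = 3 (α = 10): (10−5)(10−9)(10−6)(10−2) = 5·1·4·8 = 160 ≡ 6, so v_3 = 6^{−1} = 2 (mod 11).
  i = 4 (α = 6): (6−5)(6−9)(6−10)(6−2) = 1·(−3)·(−4)·4 = 48 ≡ 4, so v_4 = 4^{−1} = 3 (mod 11).
  i = 5 (α = 2): (2−5)(2−9)(2−10)(2−6) = (−3)·(−7)·(−8)·(−4) = 672 ≡ 1, so v_5 = 1^{−1} = 1 (mod 11).
  v = [2, 3, 2, 3, 1].
Step 2: syndromes of r = [4, 3, 9, 1, 2] (all sums mod 11).
  S_0 = Σ v_i r_i = 2·4 + 3·3 + 2·9 + 3·1 + 1·2 = 40 ≡ 7.
  S_1 = Σ v_i α_i r_i = 2·5·4 + 3·9·3 + 2·10·9 + 3·6·1 + 1·2·2 = 323 ≡ 4.
  α_i^2 mod 11 = [3, 4, 1, 3, 4].
  S_2 = Σ v_i α_i^2 r_i = 2·3·4 + 3·4·3 + 2·1·9 + 3·3·1 + 1·4·2 = 95 ≡ 7.
  S = (7, 4, 7) ≠ 0, so r is not a codeword (an error is present).
Step 3: locate the error. For a single error e at position i, S_ℓ = v_i·e·α_i^ℓ, so α_err = S_1/S_0.
  S_0^{−1} = 7^{−1} = 8 (mod 11), so α_err = 4·8 = 32 ≡ 10 = α_3. Error position i = 3.
  Consistency check: S_2/S_1 = 7·3 = 21 ≡ 10 = α_err ✓ (single-error assumption holds).
Step 4: error magnitude e = S_0/v_3 = S_0·∏_{j≠3}(α_3 − α_j) = 7·6 = 42 ≡ 9 (mod 11).
Step 5: correct position 3: c_3 = r_3 − e = 9 − 9 ≡ 0 (mod 11). Hence c = [4, 3, 0, 1, 2].
  Check: interpolating c through the α_i gives m(x) = 8 + 8·x (degree < 2) with m(α_i) = c_i for every i, so c is indeed a codeword.


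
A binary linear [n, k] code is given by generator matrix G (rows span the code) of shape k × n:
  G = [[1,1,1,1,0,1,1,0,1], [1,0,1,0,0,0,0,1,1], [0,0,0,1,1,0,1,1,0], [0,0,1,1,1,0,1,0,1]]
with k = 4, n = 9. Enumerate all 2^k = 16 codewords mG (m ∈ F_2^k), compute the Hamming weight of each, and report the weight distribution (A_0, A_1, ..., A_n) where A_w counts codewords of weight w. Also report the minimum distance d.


Weight distribution: A_0 = 1, A_1 = 1, A_3 = 2, A_4 = 3, A_5 = 3, A_6 = 4, A_7 = 2. Minimum distance d = 1.

Enumerate all 2^4 = 16 messages m ∈ F_2^4.
For each, compute codeword c = mG in F_2^9, then tally its weight.
  m = 0000 → c = 000000000, weight = 0.
  m = 1000 → c = 111101101, weight = 7.
  m = 0100 → c = 101000011, weight = 4.
  m = 1100 → c = 010101110, weight = 5.
  m = 0010 → c = 000110110, weight = 4.
  m = 1010 → c = 111011011, weight = 7.
  m = 0110 → c = 101110101, weight = 6.
  m = 1110 → c = 010011000, weight = 3.
  m = 0001 → c = 001110101, weight = 5.
  m = 1001 → c = 110011000, weight = 4.
  m = 0101 → c = 100110110, weight = 5.
  m = 1101 → c = 011011011, weight = 6.
  m = 0011 → c = 001000011, weight = 3.
  m = 1011 → c = 110101110, weight = 6.
  m = 0111 → c = 100000000, weight = 1.
  m = 1111 → c = 011101101, weight = 6.
Tally weights:
  weight 0: 1 codewords.
  weight 1: 1 codewords.
  weight 3: 2 codewords.
  weight 4: 3 codewords.
  weight 5: 3 codewords.
  weight 6: 4 codewords.
  weight 7: 2 codewords.
Minimum distance d = smallest w > 0 with A_w > 0 = 1.
Sanity: Σ A_w = 16 = 2^4 = 16 ✓.


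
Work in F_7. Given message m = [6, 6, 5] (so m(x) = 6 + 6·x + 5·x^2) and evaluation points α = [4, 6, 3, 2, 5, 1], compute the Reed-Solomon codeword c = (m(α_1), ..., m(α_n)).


c = [5, 5, 6, 3, 0, 3]

Message polynomial: m(x) = 6 + 6·x + 5·x^2 (mod 7).
For each evaluation point α_i, compute m(α_i) mod 7:
  α_1 = 4: Horner steps 5 → 5 → 5, so m(4) = 5.
  α_2 = 6: Horner steps 5 → 1 → 5, so m(6) = 5.
  α_3 = 3: Horner steps 5 → 0 → 6, so m(3) = 6.
  α_4 = 2: Horner steps 5 → 2 → 3, so m(2) = 3.
  α_5 = 5: Horner steps 5 → 3 → 0, so m(5) = 0.
  α_6 = 1: Horner steps 5 → 4 → 3, so m(1) = 3.
Codeword c = [5, 5, 6, 3, 0, 3] ∈ F_7^6.


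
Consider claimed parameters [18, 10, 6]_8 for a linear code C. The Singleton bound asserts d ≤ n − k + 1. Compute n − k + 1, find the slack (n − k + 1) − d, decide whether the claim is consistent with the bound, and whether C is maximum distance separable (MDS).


Singleton RHS = n − k + 1 = 9, slack = 3, bound satisfied, not MDS.

Singleton bound: d ≤ n − k + 1.
Here n = 18, k = 10, so n − k + 1 = 9.
Given d = 6, check d ≤ 9: YES.
Slack = (n − k + 1) − d = 3.
The code is NOT MDS (slack = 3 > 0).
Description: the claimed parameters are [18, 10, 6]_8; such a code would be non-MDS.
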